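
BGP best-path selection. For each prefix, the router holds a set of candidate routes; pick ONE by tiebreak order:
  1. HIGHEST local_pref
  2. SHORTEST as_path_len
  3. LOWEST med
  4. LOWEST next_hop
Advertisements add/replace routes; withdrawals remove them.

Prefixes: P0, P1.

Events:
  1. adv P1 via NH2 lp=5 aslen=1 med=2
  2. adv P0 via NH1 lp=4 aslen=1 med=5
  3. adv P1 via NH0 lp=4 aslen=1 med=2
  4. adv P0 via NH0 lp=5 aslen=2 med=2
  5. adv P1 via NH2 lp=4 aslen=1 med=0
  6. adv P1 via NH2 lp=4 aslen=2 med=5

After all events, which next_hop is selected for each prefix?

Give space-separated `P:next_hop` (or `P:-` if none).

Op 1: best P0=- P1=NH2
Op 2: best P0=NH1 P1=NH2
Op 3: best P0=NH1 P1=NH2
Op 4: best P0=NH0 P1=NH2
Op 5: best P0=NH0 P1=NH2
Op 6: best P0=NH0 P1=NH0

Answer: P0:NH0 P1:NH0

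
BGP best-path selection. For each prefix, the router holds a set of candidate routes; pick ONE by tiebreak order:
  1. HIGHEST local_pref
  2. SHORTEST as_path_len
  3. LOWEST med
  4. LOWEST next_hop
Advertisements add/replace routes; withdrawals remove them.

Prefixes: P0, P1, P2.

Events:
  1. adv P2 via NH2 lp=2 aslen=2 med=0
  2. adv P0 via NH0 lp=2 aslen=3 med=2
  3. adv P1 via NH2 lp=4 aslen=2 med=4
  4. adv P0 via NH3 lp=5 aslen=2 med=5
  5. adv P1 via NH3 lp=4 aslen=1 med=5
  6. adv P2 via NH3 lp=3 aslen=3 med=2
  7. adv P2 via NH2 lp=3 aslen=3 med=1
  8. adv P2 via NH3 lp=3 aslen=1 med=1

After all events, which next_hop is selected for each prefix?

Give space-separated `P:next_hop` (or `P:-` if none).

Answer: P0:NH3 P1:NH3 P2:NH3

Derivation:
Op 1: best P0=- P1=- P2=NH2
Op 2: best P0=NH0 P1=- P2=NH2
Op 3: best P0=NH0 P1=NH2 P2=NH2
Op 4: best P0=NH3 P1=NH2 P2=NH2
Op 5: best P0=NH3 P1=NH3 P2=NH2
Op 6: best P0=NH3 P1=NH3 P2=NH3
Op 7: best P0=NH3 P1=NH3 P2=NH2
Op 8: best P0=NH3 P1=NH3 P2=NH3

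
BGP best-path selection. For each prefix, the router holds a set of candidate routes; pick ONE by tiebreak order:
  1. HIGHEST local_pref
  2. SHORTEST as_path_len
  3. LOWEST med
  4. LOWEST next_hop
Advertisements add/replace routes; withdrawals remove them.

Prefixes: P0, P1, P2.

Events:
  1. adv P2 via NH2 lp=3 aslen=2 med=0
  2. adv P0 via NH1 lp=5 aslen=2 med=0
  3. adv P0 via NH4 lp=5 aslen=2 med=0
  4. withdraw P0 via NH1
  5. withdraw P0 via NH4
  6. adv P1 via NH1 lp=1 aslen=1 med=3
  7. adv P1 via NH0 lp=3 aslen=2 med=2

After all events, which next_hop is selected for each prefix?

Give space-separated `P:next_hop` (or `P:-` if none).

Op 1: best P0=- P1=- P2=NH2
Op 2: best P0=NH1 P1=- P2=NH2
Op 3: best P0=NH1 P1=- P2=NH2
Op 4: best P0=NH4 P1=- P2=NH2
Op 5: best P0=- P1=- P2=NH2
Op 6: best P0=- P1=NH1 P2=NH2
Op 7: best P0=- P1=NH0 P2=NH2

Answer: P0:- P1:NH0 P2:NH2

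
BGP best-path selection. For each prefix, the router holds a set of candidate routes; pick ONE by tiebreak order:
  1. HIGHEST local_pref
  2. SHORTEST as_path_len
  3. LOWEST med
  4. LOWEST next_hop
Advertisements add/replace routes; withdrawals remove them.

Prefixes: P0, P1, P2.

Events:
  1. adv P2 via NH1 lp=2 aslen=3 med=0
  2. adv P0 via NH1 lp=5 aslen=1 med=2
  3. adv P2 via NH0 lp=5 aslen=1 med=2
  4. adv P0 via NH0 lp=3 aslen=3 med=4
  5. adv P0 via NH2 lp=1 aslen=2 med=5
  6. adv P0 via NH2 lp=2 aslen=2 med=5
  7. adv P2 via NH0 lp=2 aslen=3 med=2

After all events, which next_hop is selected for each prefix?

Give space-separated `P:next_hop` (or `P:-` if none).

Answer: P0:NH1 P1:- P2:NH1

Derivation:
Op 1: best P0=- P1=- P2=NH1
Op 2: best P0=NH1 P1=- P2=NH1
Op 3: best P0=NH1 P1=- P2=NH0
Op 4: best P0=NH1 P1=- P2=NH0
Op 5: best P0=NH1 P1=- P2=NH0
Op 6: best P0=NH1 P1=- P2=NH0
Op 7: best P0=NH1 P1=- P2=NH1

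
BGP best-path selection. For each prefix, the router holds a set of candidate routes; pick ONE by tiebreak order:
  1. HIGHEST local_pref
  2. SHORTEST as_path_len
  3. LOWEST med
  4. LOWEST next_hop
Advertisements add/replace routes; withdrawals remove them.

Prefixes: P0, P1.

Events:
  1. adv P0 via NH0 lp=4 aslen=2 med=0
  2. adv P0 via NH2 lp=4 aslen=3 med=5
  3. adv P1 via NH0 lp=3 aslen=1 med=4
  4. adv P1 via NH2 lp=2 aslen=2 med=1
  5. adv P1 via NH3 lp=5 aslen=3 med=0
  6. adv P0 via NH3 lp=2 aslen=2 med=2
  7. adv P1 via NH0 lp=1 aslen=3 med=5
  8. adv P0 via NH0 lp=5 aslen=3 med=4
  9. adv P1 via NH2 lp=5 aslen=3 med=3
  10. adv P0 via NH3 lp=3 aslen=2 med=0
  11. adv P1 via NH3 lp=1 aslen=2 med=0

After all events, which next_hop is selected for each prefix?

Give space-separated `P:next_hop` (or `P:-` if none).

Answer: P0:NH0 P1:NH2

Derivation:
Op 1: best P0=NH0 P1=-
Op 2: best P0=NH0 P1=-
Op 3: best P0=NH0 P1=NH0
Op 4: best P0=NH0 P1=NH0
Op 5: best P0=NH0 P1=NH3
Op 6: best P0=NH0 P1=NH3
Op 7: best P0=NH0 P1=NH3
Op 8: best P0=NH0 P1=NH3
Op 9: best P0=NH0 P1=NH3
Op 10: best P0=NH0 P1=NH3
Op 11: best P0=NH0 P1=NH2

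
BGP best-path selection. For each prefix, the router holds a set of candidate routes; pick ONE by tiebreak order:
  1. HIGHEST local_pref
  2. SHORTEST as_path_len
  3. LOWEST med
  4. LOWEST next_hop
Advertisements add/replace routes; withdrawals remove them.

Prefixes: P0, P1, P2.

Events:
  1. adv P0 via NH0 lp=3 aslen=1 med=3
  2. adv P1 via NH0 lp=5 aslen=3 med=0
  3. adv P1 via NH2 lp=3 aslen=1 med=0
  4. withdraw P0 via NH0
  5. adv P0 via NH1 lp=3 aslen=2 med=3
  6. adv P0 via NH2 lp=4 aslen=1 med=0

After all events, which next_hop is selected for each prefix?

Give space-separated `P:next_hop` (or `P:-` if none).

Op 1: best P0=NH0 P1=- P2=-
Op 2: best P0=NH0 P1=NH0 P2=-
Op 3: best P0=NH0 P1=NH0 P2=-
Op 4: best P0=- P1=NH0 P2=-
Op 5: best P0=NH1 P1=NH0 P2=-
Op 6: best P0=NH2 P1=NH0 P2=-

Answer: P0:NH2 P1:NH0 P2:-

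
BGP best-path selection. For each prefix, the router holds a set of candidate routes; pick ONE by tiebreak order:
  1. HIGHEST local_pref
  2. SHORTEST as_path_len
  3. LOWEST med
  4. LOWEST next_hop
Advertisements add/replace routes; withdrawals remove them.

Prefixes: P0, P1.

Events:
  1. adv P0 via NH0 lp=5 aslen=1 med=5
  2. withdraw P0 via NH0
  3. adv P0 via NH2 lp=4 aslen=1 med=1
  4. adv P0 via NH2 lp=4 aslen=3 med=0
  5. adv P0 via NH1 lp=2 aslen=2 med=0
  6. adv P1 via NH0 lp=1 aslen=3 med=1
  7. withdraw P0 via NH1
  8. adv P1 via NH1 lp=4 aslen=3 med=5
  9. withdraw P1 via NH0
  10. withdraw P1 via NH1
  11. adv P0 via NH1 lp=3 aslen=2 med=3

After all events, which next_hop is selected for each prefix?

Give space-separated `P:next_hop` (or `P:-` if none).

Answer: P0:NH2 P1:-

Derivation:
Op 1: best P0=NH0 P1=-
Op 2: best P0=- P1=-
Op 3: best P0=NH2 P1=-
Op 4: best P0=NH2 P1=-
Op 5: best P0=NH2 P1=-
Op 6: best P0=NH2 P1=NH0
Op 7: best P0=NH2 P1=NH0
Op 8: best P0=NH2 P1=NH1
Op 9: best P0=NH2 P1=NH1
Op 10: best P0=NH2 P1=-
Op 11: best P0=NH2 P1=-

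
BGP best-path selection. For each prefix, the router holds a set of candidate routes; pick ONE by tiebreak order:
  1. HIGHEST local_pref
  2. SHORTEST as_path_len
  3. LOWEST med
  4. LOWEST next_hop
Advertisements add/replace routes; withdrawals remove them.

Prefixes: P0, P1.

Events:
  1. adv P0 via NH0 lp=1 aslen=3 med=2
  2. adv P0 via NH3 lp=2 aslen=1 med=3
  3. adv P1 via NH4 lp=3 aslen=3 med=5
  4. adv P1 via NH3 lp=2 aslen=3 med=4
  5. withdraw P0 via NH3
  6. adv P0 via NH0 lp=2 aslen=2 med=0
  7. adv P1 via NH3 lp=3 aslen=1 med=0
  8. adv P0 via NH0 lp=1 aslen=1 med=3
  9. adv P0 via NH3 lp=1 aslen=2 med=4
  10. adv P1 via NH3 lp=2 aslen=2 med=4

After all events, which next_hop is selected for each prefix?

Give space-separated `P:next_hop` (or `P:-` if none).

Op 1: best P0=NH0 P1=-
Op 2: best P0=NH3 P1=-
Op 3: best P0=NH3 P1=NH4
Op 4: best P0=NH3 P1=NH4
Op 5: best P0=NH0 P1=NH4
Op 6: best P0=NH0 P1=NH4
Op 7: best P0=NH0 P1=NH3
Op 8: best P0=NH0 P1=NH3
Op 9: best P0=NH0 P1=NH3
Op 10: best P0=NH0 P1=NH4

Answer: P0:NH0 P1:NH4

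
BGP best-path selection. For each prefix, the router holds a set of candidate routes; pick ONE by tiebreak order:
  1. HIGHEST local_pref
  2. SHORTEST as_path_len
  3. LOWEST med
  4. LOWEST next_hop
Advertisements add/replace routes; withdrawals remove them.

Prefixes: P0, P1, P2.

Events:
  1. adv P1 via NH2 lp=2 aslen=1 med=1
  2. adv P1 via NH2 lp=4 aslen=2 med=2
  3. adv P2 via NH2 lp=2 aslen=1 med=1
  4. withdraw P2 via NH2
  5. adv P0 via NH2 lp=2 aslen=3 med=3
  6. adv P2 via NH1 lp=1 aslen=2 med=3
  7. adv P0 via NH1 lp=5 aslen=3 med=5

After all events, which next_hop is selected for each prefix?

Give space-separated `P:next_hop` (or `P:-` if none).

Op 1: best P0=- P1=NH2 P2=-
Op 2: best P0=- P1=NH2 P2=-
Op 3: best P0=- P1=NH2 P2=NH2
Op 4: best P0=- P1=NH2 P2=-
Op 5: best P0=NH2 P1=NH2 P2=-
Op 6: best P0=NH2 P1=NH2 P2=NH1
Op 7: best P0=NH1 P1=NH2 P2=NH1

Answer: P0:NH1 P1:NH2 P2:NH1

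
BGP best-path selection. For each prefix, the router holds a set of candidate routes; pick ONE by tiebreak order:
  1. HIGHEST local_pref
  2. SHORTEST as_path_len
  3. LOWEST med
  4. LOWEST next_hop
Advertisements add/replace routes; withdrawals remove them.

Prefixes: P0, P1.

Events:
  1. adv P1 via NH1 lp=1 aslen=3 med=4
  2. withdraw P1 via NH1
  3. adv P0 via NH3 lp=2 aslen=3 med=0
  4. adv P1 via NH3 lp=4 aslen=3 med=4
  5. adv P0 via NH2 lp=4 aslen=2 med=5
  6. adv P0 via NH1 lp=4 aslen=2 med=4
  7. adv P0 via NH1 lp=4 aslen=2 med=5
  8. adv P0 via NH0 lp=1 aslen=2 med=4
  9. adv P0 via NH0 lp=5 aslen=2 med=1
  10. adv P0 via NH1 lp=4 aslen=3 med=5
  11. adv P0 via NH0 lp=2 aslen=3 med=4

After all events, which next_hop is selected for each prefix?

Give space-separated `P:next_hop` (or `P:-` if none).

Answer: P0:NH2 P1:NH3

Derivation:
Op 1: best P0=- P1=NH1
Op 2: best P0=- P1=-
Op 3: best P0=NH3 P1=-
Op 4: best P0=NH3 P1=NH3
Op 5: best P0=NH2 P1=NH3
Op 6: best P0=NH1 P1=NH3
Op 7: best P0=NH1 P1=NH3
Op 8: best P0=NH1 P1=NH3
Op 9: best P0=NH0 P1=NH3
Op 10: best P0=NH0 P1=NH3
Op 11: best P0=NH2 P1=NH3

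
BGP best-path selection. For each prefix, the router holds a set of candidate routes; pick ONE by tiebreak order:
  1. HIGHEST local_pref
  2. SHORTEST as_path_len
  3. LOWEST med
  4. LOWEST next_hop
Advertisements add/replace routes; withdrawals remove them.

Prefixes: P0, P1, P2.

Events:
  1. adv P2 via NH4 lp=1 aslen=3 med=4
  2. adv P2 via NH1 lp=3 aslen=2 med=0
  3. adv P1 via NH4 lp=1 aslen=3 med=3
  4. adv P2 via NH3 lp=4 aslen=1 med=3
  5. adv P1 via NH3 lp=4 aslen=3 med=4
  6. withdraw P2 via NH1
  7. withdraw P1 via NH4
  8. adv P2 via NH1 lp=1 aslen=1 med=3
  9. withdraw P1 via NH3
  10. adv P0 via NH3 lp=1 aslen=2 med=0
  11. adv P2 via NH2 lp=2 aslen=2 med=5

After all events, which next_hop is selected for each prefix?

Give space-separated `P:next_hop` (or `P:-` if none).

Op 1: best P0=- P1=- P2=NH4
Op 2: best P0=- P1=- P2=NH1
Op 3: best P0=- P1=NH4 P2=NH1
Op 4: best P0=- P1=NH4 P2=NH3
Op 5: best P0=- P1=NH3 P2=NH3
Op 6: best P0=- P1=NH3 P2=NH3
Op 7: best P0=- P1=NH3 P2=NH3
Op 8: best P0=- P1=NH3 P2=NH3
Op 9: best P0=- P1=- P2=NH3
Op 10: best P0=NH3 P1=- P2=NH3
Op 11: best P0=NH3 P1=- P2=NH3

Answer: P0:NH3 P1:- P2:NH3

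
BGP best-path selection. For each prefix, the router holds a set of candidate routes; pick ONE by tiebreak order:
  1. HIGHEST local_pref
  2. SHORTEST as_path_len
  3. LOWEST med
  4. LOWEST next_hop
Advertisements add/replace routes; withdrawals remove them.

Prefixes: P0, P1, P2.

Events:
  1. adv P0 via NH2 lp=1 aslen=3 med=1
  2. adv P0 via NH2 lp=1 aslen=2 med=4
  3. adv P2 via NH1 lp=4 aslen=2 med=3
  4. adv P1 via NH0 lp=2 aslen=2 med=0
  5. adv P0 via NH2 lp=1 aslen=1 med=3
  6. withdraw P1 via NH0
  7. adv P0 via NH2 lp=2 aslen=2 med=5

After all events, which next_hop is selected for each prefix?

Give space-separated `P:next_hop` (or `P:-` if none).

Op 1: best P0=NH2 P1=- P2=-
Op 2: best P0=NH2 P1=- P2=-
Op 3: best P0=NH2 P1=- P2=NH1
Op 4: best P0=NH2 P1=NH0 P2=NH1
Op 5: best P0=NH2 P1=NH0 P2=NH1
Op 6: best P0=NH2 P1=- P2=NH1
Op 7: best P0=NH2 P1=- P2=NH1

Answer: P0:NH2 P1:- P2:NH1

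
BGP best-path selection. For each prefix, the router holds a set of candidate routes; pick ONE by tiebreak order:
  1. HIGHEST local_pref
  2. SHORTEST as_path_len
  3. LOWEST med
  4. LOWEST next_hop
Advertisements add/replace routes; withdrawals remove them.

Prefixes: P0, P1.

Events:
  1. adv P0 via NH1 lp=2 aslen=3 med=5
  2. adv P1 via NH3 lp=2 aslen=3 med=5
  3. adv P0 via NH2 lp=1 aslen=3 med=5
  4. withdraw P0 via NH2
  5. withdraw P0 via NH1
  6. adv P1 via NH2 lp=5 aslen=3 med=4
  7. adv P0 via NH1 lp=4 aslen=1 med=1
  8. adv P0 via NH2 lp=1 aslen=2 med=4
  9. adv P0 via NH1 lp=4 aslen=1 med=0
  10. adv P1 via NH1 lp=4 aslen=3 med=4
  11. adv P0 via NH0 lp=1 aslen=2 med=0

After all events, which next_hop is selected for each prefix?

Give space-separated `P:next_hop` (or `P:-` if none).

Answer: P0:NH1 P1:NH2

Derivation:
Op 1: best P0=NH1 P1=-
Op 2: best P0=NH1 P1=NH3
Op 3: best P0=NH1 P1=NH3
Op 4: best P0=NH1 P1=NH3
Op 5: best P0=- P1=NH3
Op 6: best P0=- P1=NH2
Op 7: best P0=NH1 P1=NH2
Op 8: best P0=NH1 P1=NH2
Op 9: best P0=NH1 P1=NH2
Op 10: best P0=NH1 P1=NH2
Op 11: best P0=NH1 P1=NH2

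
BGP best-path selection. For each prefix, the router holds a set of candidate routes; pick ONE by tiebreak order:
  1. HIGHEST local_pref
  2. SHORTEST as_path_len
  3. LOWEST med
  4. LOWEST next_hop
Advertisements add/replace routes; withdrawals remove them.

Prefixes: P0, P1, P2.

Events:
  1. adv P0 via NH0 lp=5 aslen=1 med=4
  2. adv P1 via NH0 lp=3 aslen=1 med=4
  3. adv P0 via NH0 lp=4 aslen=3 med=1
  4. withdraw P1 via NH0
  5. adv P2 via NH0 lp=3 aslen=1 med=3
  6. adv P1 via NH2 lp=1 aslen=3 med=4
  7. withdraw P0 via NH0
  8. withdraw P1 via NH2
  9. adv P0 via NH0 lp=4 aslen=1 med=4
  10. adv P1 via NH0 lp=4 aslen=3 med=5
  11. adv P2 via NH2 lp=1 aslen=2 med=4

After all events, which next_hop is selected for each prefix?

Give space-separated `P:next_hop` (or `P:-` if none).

Op 1: best P0=NH0 P1=- P2=-
Op 2: best P0=NH0 P1=NH0 P2=-
Op 3: best P0=NH0 P1=NH0 P2=-
Op 4: best P0=NH0 P1=- P2=-
Op 5: best P0=NH0 P1=- P2=NH0
Op 6: best P0=NH0 P1=NH2 P2=NH0
Op 7: best P0=- P1=NH2 P2=NH0
Op 8: best P0=- P1=- P2=NH0
Op 9: best P0=NH0 P1=- P2=NH0
Op 10: best P0=NH0 P1=NH0 P2=NH0
Op 11: best P0=NH0 P1=NH0 P2=NH0

Answer: P0:NH0 P1:NH0 P2:NH0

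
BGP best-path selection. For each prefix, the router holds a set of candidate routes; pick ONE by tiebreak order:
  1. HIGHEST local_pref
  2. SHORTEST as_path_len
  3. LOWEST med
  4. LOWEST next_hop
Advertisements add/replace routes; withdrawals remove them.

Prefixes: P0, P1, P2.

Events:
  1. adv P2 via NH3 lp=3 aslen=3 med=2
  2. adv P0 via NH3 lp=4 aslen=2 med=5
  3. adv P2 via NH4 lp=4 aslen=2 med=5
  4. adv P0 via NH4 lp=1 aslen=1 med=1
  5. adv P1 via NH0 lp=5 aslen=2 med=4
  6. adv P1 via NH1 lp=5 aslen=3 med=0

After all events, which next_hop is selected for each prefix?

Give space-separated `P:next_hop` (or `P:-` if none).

Answer: P0:NH3 P1:NH0 P2:NH4

Derivation:
Op 1: best P0=- P1=- P2=NH3
Op 2: best P0=NH3 P1=- P2=NH3
Op 3: best P0=NH3 P1=- P2=NH4
Op 4: best P0=NH3 P1=- P2=NH4
Op 5: best P0=NH3 P1=NH0 P2=NH4
Op 6: best P0=NH3 P1=NH0 P2=NH4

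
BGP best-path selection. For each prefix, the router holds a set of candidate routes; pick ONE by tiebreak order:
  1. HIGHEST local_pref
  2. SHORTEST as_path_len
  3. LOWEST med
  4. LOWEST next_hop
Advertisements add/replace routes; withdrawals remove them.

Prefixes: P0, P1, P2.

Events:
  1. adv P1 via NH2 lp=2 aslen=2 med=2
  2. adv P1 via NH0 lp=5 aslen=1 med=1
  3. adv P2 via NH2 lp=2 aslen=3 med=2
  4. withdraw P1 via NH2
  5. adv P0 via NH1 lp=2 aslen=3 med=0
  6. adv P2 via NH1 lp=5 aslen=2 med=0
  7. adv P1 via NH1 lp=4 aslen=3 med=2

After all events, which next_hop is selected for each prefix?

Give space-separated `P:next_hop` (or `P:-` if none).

Op 1: best P0=- P1=NH2 P2=-
Op 2: best P0=- P1=NH0 P2=-
Op 3: best P0=- P1=NH0 P2=NH2
Op 4: best P0=- P1=NH0 P2=NH2
Op 5: best P0=NH1 P1=NH0 P2=NH2
Op 6: best P0=NH1 P1=NH0 P2=NH1
Op 7: best P0=NH1 P1=NH0 P2=NH1

Answer: P0:NH1 P1:NH0 P2:NH1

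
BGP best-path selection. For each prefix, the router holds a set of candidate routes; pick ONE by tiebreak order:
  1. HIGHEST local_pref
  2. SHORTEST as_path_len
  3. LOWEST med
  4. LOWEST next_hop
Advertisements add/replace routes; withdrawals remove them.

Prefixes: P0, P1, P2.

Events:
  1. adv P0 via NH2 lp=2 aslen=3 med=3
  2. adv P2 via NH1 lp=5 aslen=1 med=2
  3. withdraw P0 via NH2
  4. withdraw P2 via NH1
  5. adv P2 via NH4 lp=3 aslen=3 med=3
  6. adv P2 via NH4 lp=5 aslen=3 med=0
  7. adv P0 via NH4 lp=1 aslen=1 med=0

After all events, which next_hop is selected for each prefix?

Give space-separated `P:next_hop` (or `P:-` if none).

Op 1: best P0=NH2 P1=- P2=-
Op 2: best P0=NH2 P1=- P2=NH1
Op 3: best P0=- P1=- P2=NH1
Op 4: best P0=- P1=- P2=-
Op 5: best P0=- P1=- P2=NH4
Op 6: best P0=- P1=- P2=NH4
Op 7: best P0=NH4 P1=- P2=NH4

Answer: P0:NH4 P1:- P2:NH4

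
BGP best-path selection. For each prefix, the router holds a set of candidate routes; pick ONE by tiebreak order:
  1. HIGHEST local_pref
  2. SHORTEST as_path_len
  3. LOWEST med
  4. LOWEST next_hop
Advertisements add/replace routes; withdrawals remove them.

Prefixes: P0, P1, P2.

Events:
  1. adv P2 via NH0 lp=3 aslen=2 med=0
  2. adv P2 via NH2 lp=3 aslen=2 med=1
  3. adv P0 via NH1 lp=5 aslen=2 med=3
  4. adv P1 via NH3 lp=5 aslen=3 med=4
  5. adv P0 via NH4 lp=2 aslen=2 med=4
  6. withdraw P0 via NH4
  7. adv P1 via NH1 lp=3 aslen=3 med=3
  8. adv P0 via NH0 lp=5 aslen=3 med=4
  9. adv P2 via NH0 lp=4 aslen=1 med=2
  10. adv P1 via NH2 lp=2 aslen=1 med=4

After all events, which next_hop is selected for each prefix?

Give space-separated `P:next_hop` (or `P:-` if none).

Op 1: best P0=- P1=- P2=NH0
Op 2: best P0=- P1=- P2=NH0
Op 3: best P0=NH1 P1=- P2=NH0
Op 4: best P0=NH1 P1=NH3 P2=NH0
Op 5: best P0=NH1 P1=NH3 P2=NH0
Op 6: best P0=NH1 P1=NH3 P2=NH0
Op 7: best P0=NH1 P1=NH3 P2=NH0
Op 8: best P0=NH1 P1=NH3 P2=NH0
Op 9: best P0=NH1 P1=NH3 P2=NH0
Op 10: best P0=NH1 P1=NH3 P2=NH0

Answer: P0:NH1 P1:NH3 P2:NH0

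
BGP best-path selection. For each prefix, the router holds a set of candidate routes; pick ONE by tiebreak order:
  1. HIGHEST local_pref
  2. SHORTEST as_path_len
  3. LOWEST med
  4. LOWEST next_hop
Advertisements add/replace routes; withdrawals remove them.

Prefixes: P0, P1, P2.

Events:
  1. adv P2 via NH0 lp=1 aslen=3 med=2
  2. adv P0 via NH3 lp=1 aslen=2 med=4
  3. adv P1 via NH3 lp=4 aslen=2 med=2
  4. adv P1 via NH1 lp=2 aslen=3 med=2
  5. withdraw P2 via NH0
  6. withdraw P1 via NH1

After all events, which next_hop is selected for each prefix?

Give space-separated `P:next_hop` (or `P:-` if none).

Op 1: best P0=- P1=- P2=NH0
Op 2: best P0=NH3 P1=- P2=NH0
Op 3: best P0=NH3 P1=NH3 P2=NH0
Op 4: best P0=NH3 P1=NH3 P2=NH0
Op 5: best P0=NH3 P1=NH3 P2=-
Op 6: best P0=NH3 P1=NH3 P2=-

Answer: P0:NH3 P1:NH3 P2:-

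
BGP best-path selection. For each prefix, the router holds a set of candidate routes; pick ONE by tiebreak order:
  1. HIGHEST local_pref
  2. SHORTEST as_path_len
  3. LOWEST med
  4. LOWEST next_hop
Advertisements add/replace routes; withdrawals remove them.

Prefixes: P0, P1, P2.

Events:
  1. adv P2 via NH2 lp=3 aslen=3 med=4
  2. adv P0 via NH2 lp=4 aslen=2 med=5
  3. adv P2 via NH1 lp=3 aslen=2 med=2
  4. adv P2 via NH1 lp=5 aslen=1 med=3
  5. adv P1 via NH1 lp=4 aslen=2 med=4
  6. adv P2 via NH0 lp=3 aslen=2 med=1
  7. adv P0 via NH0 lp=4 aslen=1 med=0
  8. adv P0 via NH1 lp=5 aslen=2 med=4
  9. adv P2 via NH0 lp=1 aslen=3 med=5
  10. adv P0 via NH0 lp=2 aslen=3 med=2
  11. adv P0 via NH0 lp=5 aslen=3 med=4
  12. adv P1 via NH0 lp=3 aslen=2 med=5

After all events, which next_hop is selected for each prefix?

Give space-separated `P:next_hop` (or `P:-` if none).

Op 1: best P0=- P1=- P2=NH2
Op 2: best P0=NH2 P1=- P2=NH2
Op 3: best P0=NH2 P1=- P2=NH1
Op 4: best P0=NH2 P1=- P2=NH1
Op 5: best P0=NH2 P1=NH1 P2=NH1
Op 6: best P0=NH2 P1=NH1 P2=NH1
Op 7: best P0=NH0 P1=NH1 P2=NH1
Op 8: best P0=NH1 P1=NH1 P2=NH1
Op 9: best P0=NH1 P1=NH1 P2=NH1
Op 10: best P0=NH1 P1=NH1 P2=NH1
Op 11: best P0=NH1 P1=NH1 P2=NH1
Op 12: best P0=NH1 P1=NH1 P2=NH1

Answer: P0:NH1 P1:NH1 P2:NH1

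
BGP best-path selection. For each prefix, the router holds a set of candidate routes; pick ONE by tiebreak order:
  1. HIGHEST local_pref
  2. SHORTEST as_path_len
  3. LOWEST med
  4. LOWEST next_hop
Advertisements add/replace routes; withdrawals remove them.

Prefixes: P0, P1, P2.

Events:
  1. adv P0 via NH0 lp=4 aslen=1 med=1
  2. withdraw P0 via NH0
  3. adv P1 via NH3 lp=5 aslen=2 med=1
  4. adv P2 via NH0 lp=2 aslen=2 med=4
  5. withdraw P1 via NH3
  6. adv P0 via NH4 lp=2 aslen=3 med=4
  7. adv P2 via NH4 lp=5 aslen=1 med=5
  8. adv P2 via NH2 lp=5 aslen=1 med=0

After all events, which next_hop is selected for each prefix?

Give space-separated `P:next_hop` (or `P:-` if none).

Op 1: best P0=NH0 P1=- P2=-
Op 2: best P0=- P1=- P2=-
Op 3: best P0=- P1=NH3 P2=-
Op 4: best P0=- P1=NH3 P2=NH0
Op 5: best P0=- P1=- P2=NH0
Op 6: best P0=NH4 P1=- P2=NH0
Op 7: best P0=NH4 P1=- P2=NH4
Op 8: best P0=NH4 P1=- P2=NH2

Answer: P0:NH4 P1:- P2:NH2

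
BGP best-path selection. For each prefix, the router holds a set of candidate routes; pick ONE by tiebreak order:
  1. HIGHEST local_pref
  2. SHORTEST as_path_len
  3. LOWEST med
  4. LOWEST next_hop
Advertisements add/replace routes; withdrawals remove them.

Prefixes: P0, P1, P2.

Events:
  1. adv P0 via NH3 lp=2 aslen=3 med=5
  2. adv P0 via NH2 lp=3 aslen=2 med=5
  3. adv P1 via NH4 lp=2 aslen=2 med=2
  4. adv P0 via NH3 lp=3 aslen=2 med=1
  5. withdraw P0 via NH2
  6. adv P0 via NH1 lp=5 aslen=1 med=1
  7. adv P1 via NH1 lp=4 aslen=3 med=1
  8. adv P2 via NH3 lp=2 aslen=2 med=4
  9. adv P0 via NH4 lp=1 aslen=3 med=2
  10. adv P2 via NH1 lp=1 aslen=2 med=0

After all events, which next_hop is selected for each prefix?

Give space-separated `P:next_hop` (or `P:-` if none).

Op 1: best P0=NH3 P1=- P2=-
Op 2: best P0=NH2 P1=- P2=-
Op 3: best P0=NH2 P1=NH4 P2=-
Op 4: best P0=NH3 P1=NH4 P2=-
Op 5: best P0=NH3 P1=NH4 P2=-
Op 6: best P0=NH1 P1=NH4 P2=-
Op 7: best P0=NH1 P1=NH1 P2=-
Op 8: best P0=NH1 P1=NH1 P2=NH3
Op 9: best P0=NH1 P1=NH1 P2=NH3
Op 10: best P0=NH1 P1=NH1 P2=NH3

Answer: P0:NH1 P1:NH1 P2:NH3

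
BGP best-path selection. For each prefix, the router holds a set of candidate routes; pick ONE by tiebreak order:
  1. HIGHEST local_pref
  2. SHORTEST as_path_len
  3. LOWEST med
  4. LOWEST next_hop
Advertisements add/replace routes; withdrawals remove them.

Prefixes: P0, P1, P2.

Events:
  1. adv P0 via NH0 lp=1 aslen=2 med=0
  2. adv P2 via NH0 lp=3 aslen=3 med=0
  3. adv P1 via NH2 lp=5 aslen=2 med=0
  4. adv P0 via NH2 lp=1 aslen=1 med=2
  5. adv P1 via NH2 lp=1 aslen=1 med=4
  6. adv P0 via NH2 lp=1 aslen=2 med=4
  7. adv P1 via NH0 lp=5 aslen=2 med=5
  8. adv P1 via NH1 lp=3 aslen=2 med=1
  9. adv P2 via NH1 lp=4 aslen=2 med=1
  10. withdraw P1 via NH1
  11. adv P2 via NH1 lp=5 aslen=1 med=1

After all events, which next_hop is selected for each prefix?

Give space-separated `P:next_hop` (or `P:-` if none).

Answer: P0:NH0 P1:NH0 P2:NH1

Derivation:
Op 1: best P0=NH0 P1=- P2=-
Op 2: best P0=NH0 P1=- P2=NH0
Op 3: best P0=NH0 P1=NH2 P2=NH0
Op 4: best P0=NH2 P1=NH2 P2=NH0
Op 5: best P0=NH2 P1=NH2 P2=NH0
Op 6: best P0=NH0 P1=NH2 P2=NH0
Op 7: best P0=NH0 P1=NH0 P2=NH0
Op 8: best P0=NH0 P1=NH0 P2=NH0
Op 9: best P0=NH0 P1=NH0 P2=NH1
Op 10: best P0=NH0 P1=NH0 P2=NH1
Op 11: best P0=NH0 P1=NH0 P2=NH1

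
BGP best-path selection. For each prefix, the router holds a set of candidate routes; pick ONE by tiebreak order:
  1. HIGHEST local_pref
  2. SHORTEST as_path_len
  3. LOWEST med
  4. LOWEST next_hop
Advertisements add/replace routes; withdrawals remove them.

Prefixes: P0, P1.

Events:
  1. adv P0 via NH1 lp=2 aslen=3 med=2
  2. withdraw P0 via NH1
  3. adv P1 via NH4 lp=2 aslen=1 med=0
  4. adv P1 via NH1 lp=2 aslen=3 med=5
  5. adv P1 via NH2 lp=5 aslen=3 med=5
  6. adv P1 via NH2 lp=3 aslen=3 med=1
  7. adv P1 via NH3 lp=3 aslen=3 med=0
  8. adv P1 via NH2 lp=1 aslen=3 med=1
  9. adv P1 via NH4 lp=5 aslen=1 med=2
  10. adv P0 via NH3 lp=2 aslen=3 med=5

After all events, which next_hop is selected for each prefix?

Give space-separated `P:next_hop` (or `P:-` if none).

Answer: P0:NH3 P1:NH4

Derivation:
Op 1: best P0=NH1 P1=-
Op 2: best P0=- P1=-
Op 3: best P0=- P1=NH4
Op 4: best P0=- P1=NH4
Op 5: best P0=- P1=NH2
Op 6: best P0=- P1=NH2
Op 7: best P0=- P1=NH3
Op 8: best P0=- P1=NH3
Op 9: best P0=- P1=NH4
Op 10: best P0=NH3 P1=NH4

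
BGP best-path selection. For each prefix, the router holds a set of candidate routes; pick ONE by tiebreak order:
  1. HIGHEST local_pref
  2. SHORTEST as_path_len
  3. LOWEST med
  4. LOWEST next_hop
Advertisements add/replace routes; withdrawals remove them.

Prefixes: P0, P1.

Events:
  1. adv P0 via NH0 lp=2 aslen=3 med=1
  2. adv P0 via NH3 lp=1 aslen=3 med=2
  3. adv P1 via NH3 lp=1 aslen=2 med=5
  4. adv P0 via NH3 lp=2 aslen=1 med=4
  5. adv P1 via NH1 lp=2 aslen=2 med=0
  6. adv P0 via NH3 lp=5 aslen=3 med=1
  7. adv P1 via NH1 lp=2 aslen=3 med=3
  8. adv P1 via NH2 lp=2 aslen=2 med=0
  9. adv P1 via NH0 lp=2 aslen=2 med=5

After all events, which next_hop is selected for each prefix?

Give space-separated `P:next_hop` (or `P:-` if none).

Op 1: best P0=NH0 P1=-
Op 2: best P0=NH0 P1=-
Op 3: best P0=NH0 P1=NH3
Op 4: best P0=NH3 P1=NH3
Op 5: best P0=NH3 P1=NH1
Op 6: best P0=NH3 P1=NH1
Op 7: best P0=NH3 P1=NH1
Op 8: best P0=NH3 P1=NH2
Op 9: best P0=NH3 P1=NH2

Answer: P0:NH3 P1:NH2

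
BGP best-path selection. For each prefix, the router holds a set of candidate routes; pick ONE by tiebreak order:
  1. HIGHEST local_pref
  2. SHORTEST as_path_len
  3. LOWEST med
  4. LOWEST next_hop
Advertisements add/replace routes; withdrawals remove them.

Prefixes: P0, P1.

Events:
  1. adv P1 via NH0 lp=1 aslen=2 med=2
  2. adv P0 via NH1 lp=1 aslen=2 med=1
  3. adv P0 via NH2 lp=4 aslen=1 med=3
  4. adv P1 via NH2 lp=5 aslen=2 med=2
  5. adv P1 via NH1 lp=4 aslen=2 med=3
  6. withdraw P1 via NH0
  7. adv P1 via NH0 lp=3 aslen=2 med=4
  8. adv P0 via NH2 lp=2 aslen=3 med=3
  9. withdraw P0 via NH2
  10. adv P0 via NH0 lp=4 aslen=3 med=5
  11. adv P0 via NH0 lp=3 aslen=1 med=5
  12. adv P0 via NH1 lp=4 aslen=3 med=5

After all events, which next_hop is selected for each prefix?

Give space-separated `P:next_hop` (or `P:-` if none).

Op 1: best P0=- P1=NH0
Op 2: best P0=NH1 P1=NH0
Op 3: best P0=NH2 P1=NH0
Op 4: best P0=NH2 P1=NH2
Op 5: best P0=NH2 P1=NH2
Op 6: best P0=NH2 P1=NH2
Op 7: best P0=NH2 P1=NH2
Op 8: best P0=NH2 P1=NH2
Op 9: best P0=NH1 P1=NH2
Op 10: best P0=NH0 P1=NH2
Op 11: best P0=NH0 P1=NH2
Op 12: best P0=NH1 P1=NH2

Answer: P0:NH1 P1:NH2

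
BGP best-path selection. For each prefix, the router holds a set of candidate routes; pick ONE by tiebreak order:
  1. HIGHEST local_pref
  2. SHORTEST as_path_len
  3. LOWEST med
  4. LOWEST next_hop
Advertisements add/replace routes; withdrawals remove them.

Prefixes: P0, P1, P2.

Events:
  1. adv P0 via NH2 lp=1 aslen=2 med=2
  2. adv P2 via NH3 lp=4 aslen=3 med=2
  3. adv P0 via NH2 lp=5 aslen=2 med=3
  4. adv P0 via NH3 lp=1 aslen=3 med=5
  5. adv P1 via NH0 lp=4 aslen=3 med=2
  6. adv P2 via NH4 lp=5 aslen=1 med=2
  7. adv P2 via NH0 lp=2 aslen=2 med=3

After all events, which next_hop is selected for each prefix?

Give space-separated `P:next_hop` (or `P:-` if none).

Answer: P0:NH2 P1:NH0 P2:NH4

Derivation:
Op 1: best P0=NH2 P1=- P2=-
Op 2: best P0=NH2 P1=- P2=NH3
Op 3: best P0=NH2 P1=- P2=NH3
Op 4: best P0=NH2 P1=- P2=NH3
Op 5: best P0=NH2 P1=NH0 P2=NH3
Op 6: best P0=NH2 P1=NH0 P2=NH4
Op 7: best P0=NH2 P1=NH0 P2=NH4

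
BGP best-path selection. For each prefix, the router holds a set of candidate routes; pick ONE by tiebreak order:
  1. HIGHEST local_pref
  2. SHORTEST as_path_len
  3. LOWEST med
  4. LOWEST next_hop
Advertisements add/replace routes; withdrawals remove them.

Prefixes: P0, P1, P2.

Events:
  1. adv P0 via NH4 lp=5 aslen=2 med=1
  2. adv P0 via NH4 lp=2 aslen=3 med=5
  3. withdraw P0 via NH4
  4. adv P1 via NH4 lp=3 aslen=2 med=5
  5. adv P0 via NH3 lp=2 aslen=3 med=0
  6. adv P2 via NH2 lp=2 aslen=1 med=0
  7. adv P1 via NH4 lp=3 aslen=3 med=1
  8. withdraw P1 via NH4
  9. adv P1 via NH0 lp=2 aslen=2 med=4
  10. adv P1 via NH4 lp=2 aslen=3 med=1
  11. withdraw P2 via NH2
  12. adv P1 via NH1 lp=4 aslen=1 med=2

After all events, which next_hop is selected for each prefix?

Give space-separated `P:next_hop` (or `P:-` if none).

Answer: P0:NH3 P1:NH1 P2:-

Derivation:
Op 1: best P0=NH4 P1=- P2=-
Op 2: best P0=NH4 P1=- P2=-
Op 3: best P0=- P1=- P2=-
Op 4: best P0=- P1=NH4 P2=-
Op 5: best P0=NH3 P1=NH4 P2=-
Op 6: best P0=NH3 P1=NH4 P2=NH2
Op 7: best P0=NH3 P1=NH4 P2=NH2
Op 8: best P0=NH3 P1=- P2=NH2
Op 9: best P0=NH3 P1=NH0 P2=NH2
Op 10: best P0=NH3 P1=NH0 P2=NH2
Op 11: best P0=NH3 P1=NH0 P2=-
Op 12: best P0=NH3 P1=NH1 P2=-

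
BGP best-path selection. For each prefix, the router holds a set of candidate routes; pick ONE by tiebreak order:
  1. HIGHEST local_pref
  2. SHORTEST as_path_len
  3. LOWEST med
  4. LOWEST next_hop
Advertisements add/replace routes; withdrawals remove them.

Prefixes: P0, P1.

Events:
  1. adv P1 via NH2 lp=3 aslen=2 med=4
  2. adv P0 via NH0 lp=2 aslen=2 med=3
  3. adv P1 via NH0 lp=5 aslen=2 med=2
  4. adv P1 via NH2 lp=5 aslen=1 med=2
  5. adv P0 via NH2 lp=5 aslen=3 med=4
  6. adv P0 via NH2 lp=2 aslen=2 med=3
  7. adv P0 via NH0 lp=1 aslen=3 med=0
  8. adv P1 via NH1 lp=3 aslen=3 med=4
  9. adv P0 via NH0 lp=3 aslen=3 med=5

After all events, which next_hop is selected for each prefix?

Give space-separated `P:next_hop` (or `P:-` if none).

Answer: P0:NH0 P1:NH2

Derivation:
Op 1: best P0=- P1=NH2
Op 2: best P0=NH0 P1=NH2
Op 3: best P0=NH0 P1=NH0
Op 4: best P0=NH0 P1=NH2
Op 5: best P0=NH2 P1=NH2
Op 6: best P0=NH0 P1=NH2
Op 7: best P0=NH2 P1=NH2
Op 8: best P0=NH2 P1=NH2
Op 9: best P0=NH0 P1=NH2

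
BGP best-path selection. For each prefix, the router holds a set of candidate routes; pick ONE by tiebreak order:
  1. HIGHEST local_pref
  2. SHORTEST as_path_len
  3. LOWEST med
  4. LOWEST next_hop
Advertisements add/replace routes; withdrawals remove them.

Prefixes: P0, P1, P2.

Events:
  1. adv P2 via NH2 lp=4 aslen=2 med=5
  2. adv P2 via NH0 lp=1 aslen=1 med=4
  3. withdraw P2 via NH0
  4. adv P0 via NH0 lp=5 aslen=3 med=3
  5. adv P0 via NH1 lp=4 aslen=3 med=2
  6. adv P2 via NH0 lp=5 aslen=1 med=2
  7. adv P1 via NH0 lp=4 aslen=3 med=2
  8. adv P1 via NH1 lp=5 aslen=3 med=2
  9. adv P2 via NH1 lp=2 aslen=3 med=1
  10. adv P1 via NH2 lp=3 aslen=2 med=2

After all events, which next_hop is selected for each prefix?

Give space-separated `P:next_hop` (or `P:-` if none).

Op 1: best P0=- P1=- P2=NH2
Op 2: best P0=- P1=- P2=NH2
Op 3: best P0=- P1=- P2=NH2
Op 4: best P0=NH0 P1=- P2=NH2
Op 5: best P0=NH0 P1=- P2=NH2
Op 6: best P0=NH0 P1=- P2=NH0
Op 7: best P0=NH0 P1=NH0 P2=NH0
Op 8: best P0=NH0 P1=NH1 P2=NH0
Op 9: best P0=NH0 P1=NH1 P2=NH0
Op 10: best P0=NH0 P1=NH1 P2=NH0

Answer: P0:NH0 P1:NH1 P2:NH0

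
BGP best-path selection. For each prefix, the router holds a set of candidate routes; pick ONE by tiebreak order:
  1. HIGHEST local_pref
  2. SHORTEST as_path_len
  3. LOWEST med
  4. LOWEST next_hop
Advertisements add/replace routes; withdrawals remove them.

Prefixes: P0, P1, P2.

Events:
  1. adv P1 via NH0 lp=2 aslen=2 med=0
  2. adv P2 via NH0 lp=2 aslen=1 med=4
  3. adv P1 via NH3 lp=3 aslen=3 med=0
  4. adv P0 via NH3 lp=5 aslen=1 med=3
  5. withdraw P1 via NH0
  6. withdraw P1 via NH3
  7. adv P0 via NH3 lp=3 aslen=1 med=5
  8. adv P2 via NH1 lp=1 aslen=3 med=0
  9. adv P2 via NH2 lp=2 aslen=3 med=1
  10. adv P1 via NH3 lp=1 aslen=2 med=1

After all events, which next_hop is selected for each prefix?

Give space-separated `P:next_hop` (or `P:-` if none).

Answer: P0:NH3 P1:NH3 P2:NH0

Derivation:
Op 1: best P0=- P1=NH0 P2=-
Op 2: best P0=- P1=NH0 P2=NH0
Op 3: best P0=- P1=NH3 P2=NH0
Op 4: best P0=NH3 P1=NH3 P2=NH0
Op 5: best P0=NH3 P1=NH3 P2=NH0
Op 6: best P0=NH3 P1=- P2=NH0
Op 7: best P0=NH3 P1=- P2=NH0
Op 8: best P0=NH3 P1=- P2=NH0
Op 9: best P0=NH3 P1=- P2=NH0
Op 10: best P0=NH3 P1=NH3 P2=NH0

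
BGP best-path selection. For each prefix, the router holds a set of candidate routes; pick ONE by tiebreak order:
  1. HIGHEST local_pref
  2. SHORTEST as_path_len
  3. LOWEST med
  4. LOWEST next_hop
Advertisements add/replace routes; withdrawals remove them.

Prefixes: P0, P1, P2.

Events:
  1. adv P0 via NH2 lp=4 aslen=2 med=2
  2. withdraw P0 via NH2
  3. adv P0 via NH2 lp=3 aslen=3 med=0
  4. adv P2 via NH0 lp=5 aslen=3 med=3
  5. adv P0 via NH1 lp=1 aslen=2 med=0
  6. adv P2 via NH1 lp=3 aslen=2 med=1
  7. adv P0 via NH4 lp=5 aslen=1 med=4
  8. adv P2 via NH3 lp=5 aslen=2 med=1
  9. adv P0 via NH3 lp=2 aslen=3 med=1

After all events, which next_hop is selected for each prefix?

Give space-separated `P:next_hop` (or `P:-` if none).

Op 1: best P0=NH2 P1=- P2=-
Op 2: best P0=- P1=- P2=-
Op 3: best P0=NH2 P1=- P2=-
Op 4: best P0=NH2 P1=- P2=NH0
Op 5: best P0=NH2 P1=- P2=NH0
Op 6: best P0=NH2 P1=- P2=NH0
Op 7: best P0=NH4 P1=- P2=NH0
Op 8: best P0=NH4 P1=- P2=NH3
Op 9: best P0=NH4 P1=- P2=NH3

Answer: P0:NH4 P1:- P2:NH3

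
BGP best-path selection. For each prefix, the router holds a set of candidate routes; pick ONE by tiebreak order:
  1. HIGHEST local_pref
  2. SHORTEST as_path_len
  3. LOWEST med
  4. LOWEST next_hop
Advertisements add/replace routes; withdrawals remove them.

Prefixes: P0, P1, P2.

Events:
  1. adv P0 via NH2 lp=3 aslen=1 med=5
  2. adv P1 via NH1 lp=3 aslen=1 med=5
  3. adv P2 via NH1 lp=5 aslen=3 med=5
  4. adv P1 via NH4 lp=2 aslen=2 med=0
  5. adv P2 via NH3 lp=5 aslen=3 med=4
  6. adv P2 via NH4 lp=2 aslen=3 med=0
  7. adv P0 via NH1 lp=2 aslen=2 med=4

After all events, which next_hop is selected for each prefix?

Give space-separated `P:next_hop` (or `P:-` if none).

Answer: P0:NH2 P1:NH1 P2:NH3

Derivation:
Op 1: best P0=NH2 P1=- P2=-
Op 2: best P0=NH2 P1=NH1 P2=-
Op 3: best P0=NH2 P1=NH1 P2=NH1
Op 4: best P0=NH2 P1=NH1 P2=NH1
Op 5: best P0=NH2 P1=NH1 P2=NH3
Op 6: best P0=NH2 P1=NH1 P2=NH3
Op 7: best P0=NH2 P1=NH1 P2=NH3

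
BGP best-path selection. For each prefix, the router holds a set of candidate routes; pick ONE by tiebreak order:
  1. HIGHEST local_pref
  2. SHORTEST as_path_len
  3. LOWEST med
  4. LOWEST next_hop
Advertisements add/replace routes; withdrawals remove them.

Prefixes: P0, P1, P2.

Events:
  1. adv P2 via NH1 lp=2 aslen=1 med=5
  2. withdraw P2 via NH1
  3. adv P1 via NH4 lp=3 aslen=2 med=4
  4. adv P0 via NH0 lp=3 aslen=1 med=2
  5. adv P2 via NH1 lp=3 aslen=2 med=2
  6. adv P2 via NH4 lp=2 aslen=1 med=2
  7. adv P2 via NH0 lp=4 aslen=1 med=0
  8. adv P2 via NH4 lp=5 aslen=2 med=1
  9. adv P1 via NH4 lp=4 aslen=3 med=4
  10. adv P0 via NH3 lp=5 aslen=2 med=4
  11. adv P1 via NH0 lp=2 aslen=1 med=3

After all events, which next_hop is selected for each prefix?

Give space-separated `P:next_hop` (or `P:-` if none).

Op 1: best P0=- P1=- P2=NH1
Op 2: best P0=- P1=- P2=-
Op 3: best P0=- P1=NH4 P2=-
Op 4: best P0=NH0 P1=NH4 P2=-
Op 5: best P0=NH0 P1=NH4 P2=NH1
Op 6: best P0=NH0 P1=NH4 P2=NH1
Op 7: best P0=NH0 P1=NH4 P2=NH0
Op 8: best P0=NH0 P1=NH4 P2=NH4
Op 9: best P0=NH0 P1=NH4 P2=NH4
Op 10: best P0=NH3 P1=NH4 P2=NH4
Op 11: best P0=NH3 P1=NH4 P2=NH4

Answer: P0:NH3 P1:NH4 P2:NH4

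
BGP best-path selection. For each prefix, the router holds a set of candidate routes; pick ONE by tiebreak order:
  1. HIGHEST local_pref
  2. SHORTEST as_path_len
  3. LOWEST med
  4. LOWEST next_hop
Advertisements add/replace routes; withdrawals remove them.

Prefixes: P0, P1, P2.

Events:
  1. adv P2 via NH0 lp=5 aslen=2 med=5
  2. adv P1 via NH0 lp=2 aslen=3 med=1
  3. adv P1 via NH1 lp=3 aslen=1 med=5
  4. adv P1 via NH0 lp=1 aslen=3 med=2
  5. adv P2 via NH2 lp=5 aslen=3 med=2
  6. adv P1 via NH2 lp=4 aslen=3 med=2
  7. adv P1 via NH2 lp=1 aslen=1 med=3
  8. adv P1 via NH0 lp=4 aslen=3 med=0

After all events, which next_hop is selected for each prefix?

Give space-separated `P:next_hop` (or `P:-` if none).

Op 1: best P0=- P1=- P2=NH0
Op 2: best P0=- P1=NH0 P2=NH0
Op 3: best P0=- P1=NH1 P2=NH0
Op 4: best P0=- P1=NH1 P2=NH0
Op 5: best P0=- P1=NH1 P2=NH0
Op 6: best P0=- P1=NH2 P2=NH0
Op 7: best P0=- P1=NH1 P2=NH0
Op 8: best P0=- P1=NH0 P2=NH0

Answer: P0:- P1:NH0 P2:NH0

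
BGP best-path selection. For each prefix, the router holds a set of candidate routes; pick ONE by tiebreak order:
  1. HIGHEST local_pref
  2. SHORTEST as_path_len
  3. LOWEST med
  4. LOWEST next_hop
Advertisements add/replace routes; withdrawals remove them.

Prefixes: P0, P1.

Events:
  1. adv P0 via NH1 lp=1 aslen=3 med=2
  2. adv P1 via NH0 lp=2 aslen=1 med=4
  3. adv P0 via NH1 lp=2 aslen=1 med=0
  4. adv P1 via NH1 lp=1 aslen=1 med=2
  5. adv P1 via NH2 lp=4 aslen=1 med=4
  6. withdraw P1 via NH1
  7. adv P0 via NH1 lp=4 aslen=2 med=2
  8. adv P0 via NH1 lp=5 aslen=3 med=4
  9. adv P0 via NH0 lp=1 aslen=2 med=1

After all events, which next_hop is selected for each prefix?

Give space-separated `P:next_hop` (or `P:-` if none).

Op 1: best P0=NH1 P1=-
Op 2: best P0=NH1 P1=NH0
Op 3: best P0=NH1 P1=NH0
Op 4: best P0=NH1 P1=NH0
Op 5: best P0=NH1 P1=NH2
Op 6: best P0=NH1 P1=NH2
Op 7: best P0=NH1 P1=NH2
Op 8: best P0=NH1 P1=NH2
Op 9: best P0=NH1 P1=NH2

Answer: P0:NH1 P1:NH2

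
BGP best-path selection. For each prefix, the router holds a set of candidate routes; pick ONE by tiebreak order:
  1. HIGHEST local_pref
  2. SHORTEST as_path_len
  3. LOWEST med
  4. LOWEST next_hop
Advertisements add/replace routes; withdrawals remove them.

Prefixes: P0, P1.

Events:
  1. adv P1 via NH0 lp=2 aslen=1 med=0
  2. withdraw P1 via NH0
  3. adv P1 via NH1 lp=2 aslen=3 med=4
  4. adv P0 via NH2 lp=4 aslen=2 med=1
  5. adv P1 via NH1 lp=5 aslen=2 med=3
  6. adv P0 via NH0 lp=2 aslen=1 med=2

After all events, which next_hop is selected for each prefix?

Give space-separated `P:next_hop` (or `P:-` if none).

Op 1: best P0=- P1=NH0
Op 2: best P0=- P1=-
Op 3: best P0=- P1=NH1
Op 4: best P0=NH2 P1=NH1
Op 5: best P0=NH2 P1=NH1
Op 6: best P0=NH2 P1=NH1

Answer: P0:NH2 P1:NH1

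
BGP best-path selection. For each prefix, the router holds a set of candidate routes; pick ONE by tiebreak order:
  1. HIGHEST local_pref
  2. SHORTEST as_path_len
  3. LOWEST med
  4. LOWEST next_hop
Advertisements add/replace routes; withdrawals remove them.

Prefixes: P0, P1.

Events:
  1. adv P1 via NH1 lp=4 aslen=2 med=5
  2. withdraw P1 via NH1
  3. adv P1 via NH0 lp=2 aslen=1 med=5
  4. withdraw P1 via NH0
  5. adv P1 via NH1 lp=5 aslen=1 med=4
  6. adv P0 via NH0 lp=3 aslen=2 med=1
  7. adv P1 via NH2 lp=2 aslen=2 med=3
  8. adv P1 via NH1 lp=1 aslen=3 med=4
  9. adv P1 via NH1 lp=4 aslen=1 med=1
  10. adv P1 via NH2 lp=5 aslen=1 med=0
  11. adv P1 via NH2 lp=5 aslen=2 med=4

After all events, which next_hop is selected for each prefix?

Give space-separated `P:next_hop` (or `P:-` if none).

Op 1: best P0=- P1=NH1
Op 2: best P0=- P1=-
Op 3: best P0=- P1=NH0
Op 4: best P0=- P1=-
Op 5: best P0=- P1=NH1
Op 6: best P0=NH0 P1=NH1
Op 7: best P0=NH0 P1=NH1
Op 8: best P0=NH0 P1=NH2
Op 9: best P0=NH0 P1=NH1
Op 10: best P0=NH0 P1=NH2
Op 11: best P0=NH0 P1=NH2

Answer: P0:NH0 P1:NH2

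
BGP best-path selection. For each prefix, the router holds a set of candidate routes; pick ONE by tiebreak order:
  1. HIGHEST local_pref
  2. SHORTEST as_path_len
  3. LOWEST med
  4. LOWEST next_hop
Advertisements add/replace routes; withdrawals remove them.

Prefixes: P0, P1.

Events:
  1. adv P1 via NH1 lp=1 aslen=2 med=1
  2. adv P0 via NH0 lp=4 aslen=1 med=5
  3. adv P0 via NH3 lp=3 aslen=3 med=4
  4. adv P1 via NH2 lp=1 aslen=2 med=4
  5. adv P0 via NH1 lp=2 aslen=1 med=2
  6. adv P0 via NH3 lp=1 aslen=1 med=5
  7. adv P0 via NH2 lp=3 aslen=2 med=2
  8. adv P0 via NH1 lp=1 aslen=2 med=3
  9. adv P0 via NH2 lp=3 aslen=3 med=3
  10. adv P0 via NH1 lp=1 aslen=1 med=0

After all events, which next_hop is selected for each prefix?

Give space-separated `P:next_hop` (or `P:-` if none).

Op 1: best P0=- P1=NH1
Op 2: best P0=NH0 P1=NH1
Op 3: best P0=NH0 P1=NH1
Op 4: best P0=NH0 P1=NH1
Op 5: best P0=NH0 P1=NH1
Op 6: best P0=NH0 P1=NH1
Op 7: best P0=NH0 P1=NH1
Op 8: best P0=NH0 P1=NH1
Op 9: best P0=NH0 P1=NH1
Op 10: best P0=NH0 P1=NH1

Answer: P0:NH0 P1:NH1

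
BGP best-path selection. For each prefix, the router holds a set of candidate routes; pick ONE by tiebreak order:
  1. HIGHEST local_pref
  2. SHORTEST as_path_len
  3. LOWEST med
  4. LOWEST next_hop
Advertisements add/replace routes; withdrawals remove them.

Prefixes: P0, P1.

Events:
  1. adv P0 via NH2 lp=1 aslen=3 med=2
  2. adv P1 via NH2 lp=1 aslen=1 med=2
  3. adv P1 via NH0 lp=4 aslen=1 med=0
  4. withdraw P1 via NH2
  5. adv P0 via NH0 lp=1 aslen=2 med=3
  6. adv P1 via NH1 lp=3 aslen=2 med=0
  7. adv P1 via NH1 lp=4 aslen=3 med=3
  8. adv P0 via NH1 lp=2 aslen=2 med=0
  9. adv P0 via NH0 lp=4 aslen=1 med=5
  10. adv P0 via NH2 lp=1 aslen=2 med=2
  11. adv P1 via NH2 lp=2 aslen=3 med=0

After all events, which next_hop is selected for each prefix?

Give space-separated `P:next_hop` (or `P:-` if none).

Answer: P0:NH0 P1:NH0

Derivation:
Op 1: best P0=NH2 P1=-
Op 2: best P0=NH2 P1=NH2
Op 3: best P0=NH2 P1=NH0
Op 4: best P0=NH2 P1=NH0
Op 5: best P0=NH0 P1=NH0
Op 6: best P0=NH0 P1=NH0
Op 7: best P0=NH0 P1=NH0
Op 8: best P0=NH1 P1=NH0
Op 9: best P0=NH0 P1=NH0
Op 10: best P0=NH0 P1=NH0
Op 11: best P0=NH0 P1=NH0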